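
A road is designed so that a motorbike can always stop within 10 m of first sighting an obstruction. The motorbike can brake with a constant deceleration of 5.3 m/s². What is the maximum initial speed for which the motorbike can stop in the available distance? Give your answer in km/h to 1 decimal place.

Maximum speed ≈ 37.1 km/h

v²/(2a) = d ⇒ v = √(2 × 5.300 × 10) = √106.00 = 10.2956 m/s.
10.2956 m/s × 3.6 = 37.064 km/h.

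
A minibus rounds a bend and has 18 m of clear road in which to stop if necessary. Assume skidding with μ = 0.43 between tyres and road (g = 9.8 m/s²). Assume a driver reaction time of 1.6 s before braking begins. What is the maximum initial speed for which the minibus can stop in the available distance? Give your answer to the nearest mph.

a = μg = 0.43 × 9.8 = 4.214 m/s².
Stopping distance: v·t_r + v²/(2a) = 18 with t_r = 1.6 s and a = 4.214 m/s².
So v² + 13.485 v − 151.70 = 0.
Positive root: v = −a·t_r + √((a·t_r)² + 2a·d) = −6.742 + √(45.455 + 151.70) = 7.2992 m/s.
7.2992 m/s ÷ 0.44704 = 16.328 mph.

Maximum speed ≈ 16 mph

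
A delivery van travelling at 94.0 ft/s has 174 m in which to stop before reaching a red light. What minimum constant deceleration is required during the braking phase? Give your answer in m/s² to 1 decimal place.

Required deceleration ≈ 2.4 m/s²

94 ft/s × 0.3048 = 28.6512 m/s.
v² = 2a·d ⇒ a = v²/(2d) = 28.6512² / (2 × 174.000) = 820.891 / 348.000 = 2.3589 m/s².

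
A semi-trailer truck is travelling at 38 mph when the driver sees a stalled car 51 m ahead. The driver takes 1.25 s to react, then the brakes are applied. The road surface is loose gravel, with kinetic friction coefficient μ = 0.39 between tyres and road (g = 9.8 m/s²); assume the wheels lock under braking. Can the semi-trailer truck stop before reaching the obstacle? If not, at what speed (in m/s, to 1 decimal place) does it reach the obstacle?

38 mph × 0.44704 = 16.9875 m/s.
a = μg = 0.39 × 9.8 = 3.822 m/s².
Reaction distance = 16.9875 × 1.25 = 21.234 m.
Braking distance needed to stop: v²/(2a) = 288.575 / 7.644 = 37.752 m, so total needed = 21.234 + 37.752 = 58.986 m > 51 m — it cannot stop.
Distance remaining when braking begins: 51 − 21.234 = 29.766 m.
v² = v₀² − 2a·d = 288.575 − 2 × 3.822 × 29.766 = 61.044 m²/s².
v = √61.044 = 7.813 m/s.

No — it strikes the obstacle at 7.8 m/s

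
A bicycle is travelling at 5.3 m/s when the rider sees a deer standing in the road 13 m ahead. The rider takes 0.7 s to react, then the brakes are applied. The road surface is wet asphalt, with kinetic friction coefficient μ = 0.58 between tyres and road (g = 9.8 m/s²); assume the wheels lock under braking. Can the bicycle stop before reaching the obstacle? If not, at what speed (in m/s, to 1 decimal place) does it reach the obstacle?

a = μg = 0.58 × 9.8 = 5.684 m/s².
Reaction distance = 5.3000 × 0.7 = 3.710 m.
Braking distance = v²/(2a) = 28.090 / 11.368 = 2.471 m.
Total stopping distance = 3.710 + 2.471 = 6.181 m, vs 13 m available — it stops with 13 − 6.181 = 6.819 m to spare.

Yes — it stops about 6.8 m short of the obstacle, so it never reaches it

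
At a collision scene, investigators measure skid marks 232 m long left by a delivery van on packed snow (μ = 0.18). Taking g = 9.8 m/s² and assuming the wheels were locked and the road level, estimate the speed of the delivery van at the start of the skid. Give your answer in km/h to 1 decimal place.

Initial speed ≈ 103.0 km/h

Deceleration a = μg = 0.18 × 9.8 = 1.764 m/s².
v = √(2a·d) = √(2 × 1.764 × 232) = √818.496 = 28.6094 m/s.
= 28.6094 × 3.6 = 102.994 km/h.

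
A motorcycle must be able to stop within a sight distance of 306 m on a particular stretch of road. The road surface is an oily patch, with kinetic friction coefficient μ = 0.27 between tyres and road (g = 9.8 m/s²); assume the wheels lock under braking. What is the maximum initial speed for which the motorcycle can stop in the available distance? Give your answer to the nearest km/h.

a = μg = 0.27 × 9.8 = 2.646 m/s².
v²/(2a) = d ⇒ v = √(2 × 2.646 × 306) = √1619.35 = 40.2411 m/s.
40.2411 m/s × 3.6 = 144.868 km/h.

Maximum speed ≈ 145 km/h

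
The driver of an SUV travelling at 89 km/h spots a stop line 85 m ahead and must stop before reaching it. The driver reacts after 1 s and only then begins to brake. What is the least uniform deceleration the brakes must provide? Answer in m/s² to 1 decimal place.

Required deceleration ≈ 5.1 m/s²

89 km/h ÷ 3.6 = 24.7222 m/s.
Distance covered during reaction = 24.7222 × 1 = 24.722 m.
Distance available for braking: 85 − 24.722 = 60.278 m.
v² = 2a·d ⇒ a = v²/(2d) = 24.7222² / (2 × 60.278) = 611.187 / 120.556 = 5.0697 m/s².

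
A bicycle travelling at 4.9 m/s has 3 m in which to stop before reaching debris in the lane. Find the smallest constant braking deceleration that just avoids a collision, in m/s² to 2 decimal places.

v² = 2a·d ⇒ a = v²/(2d) = 4.9000² / (2 × 3.000) = 24.010 / 6.000 = 4.0017 m/s².

Required deceleration ≈ 4.00 m/s²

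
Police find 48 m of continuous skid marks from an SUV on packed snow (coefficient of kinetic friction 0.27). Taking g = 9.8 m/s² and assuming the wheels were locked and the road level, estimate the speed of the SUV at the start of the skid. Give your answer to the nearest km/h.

Deceleration a = μg = 0.27 × 9.8 = 2.646 m/s².
v = √(2a·d) = √(2 × 2.646 × 48) = √254.016 = 15.9379 m/s.
= 15.9379 × 3.6 = 57.376 km/h.

Initial speed ≈ 57 km/h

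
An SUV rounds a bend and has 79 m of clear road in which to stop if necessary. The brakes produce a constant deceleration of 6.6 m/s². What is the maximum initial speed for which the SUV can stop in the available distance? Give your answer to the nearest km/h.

v²/(2a) = d ⇒ v = √(2 × 6.600 × 79) = √1042.80 = 32.2924 m/s.
32.2924 m/s × 3.6 = 116.253 km/h.

Maximum speed ≈ 116 km/h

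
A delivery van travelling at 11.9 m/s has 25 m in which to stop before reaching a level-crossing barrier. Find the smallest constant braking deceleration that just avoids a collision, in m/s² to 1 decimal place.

Required deceleration ≈ 2.8 m/s²

v² = 2a·d ⇒ a = v²/(2d) = 11.9000² / (2 × 25.000) = 141.610 / 50.000 = 2.8322 m/s².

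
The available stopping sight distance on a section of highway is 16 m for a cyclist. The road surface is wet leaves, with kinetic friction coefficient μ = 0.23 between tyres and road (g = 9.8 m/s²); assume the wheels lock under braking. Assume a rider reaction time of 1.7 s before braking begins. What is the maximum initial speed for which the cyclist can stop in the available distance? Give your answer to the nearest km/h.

Maximum speed ≈ 20 km/h

a = μg = 0.23 × 9.8 = 2.254 m/s².
Stopping distance: v·t_r + v²/(2a) = 16 with t_r = 1.7 s and a = 2.254 m/s².
So v² + 7.664 v − 72.13 = 0.
Positive root: v = −a·t_r + √((a·t_r)² + 2a·d) = −3.832 + √(14.684 + 72.13) = 5.4854 m/s.
5.4854 m/s × 3.6 = 19.747 km/h.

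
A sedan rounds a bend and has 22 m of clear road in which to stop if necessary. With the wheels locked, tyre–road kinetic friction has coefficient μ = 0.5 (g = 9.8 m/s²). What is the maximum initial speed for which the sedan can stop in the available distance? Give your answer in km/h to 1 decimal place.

a = μg = 0.5 × 9.8 = 4.900 m/s².
v²/(2a) = d ⇒ v = √(2 × 4.900 × 22) = √215.60 = 14.6833 m/s.
14.6833 m/s × 3.6 = 52.860 km/h.

Maximum speed ≈ 52.9 km/h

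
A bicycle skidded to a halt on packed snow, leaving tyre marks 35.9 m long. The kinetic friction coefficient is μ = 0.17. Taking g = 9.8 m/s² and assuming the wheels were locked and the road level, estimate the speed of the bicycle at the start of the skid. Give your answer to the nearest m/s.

Initial speed ≈ 11 m/s

Deceleration a = μg = 0.17 × 9.8 = 1.666 m/s².
v = √(2a·d) = √(2 × 1.666 × 35.9) = √119.619 = 10.9370 m/s.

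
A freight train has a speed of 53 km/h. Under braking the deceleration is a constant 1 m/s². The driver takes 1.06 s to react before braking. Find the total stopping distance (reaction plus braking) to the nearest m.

53 km/h ÷ 3.6 = 14.7222 m/s.
Reaction distance = v·t_r = 14.7222 × 1.06 = 15.606 m.
Braking distance = v²/(2a) = 14.7222² / (2 × 1.000) = 216.743 / 2.000 = 108.371 m.
Total = 15.606 + 108.371 = 123.977 m.

Total stopping distance ≈ 124 m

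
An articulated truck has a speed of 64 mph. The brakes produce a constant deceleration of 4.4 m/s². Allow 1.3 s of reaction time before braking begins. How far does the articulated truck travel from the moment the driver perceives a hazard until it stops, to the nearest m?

Total stopping distance ≈ 130 m

64 mph × 0.44704 = 28.6106 m/s.
Reaction distance = v·t_r = 28.6106 × 1.3 = 37.194 m.
Braking distance = v²/(2a) = 28.6106² / (2 × 4.400) = 818.566 / 8.800 = 93.019 m.
Total = 37.194 + 93.019 = 130.213 m.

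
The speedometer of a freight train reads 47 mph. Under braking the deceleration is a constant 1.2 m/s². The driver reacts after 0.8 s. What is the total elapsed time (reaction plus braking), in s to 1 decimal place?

47 mph × 0.44704 = 21.0109 m/s.
Braking time = v/a = 21.0109 / 1.200 = 17.509 s.
Total = 0.8 + 17.509 = 18.309 s.

Total time ≈ 18.3 s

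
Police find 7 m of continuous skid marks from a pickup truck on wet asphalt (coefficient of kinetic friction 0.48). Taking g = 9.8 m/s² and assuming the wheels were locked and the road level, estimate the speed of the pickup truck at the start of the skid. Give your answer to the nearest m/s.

Deceleration a = μg = 0.48 × 9.8 = 4.704 m/s².
v = √(2a·d) = √(2 × 4.704 × 7) = √65.856 = 8.1152 m/s.

Initial speed ≈ 8 m/s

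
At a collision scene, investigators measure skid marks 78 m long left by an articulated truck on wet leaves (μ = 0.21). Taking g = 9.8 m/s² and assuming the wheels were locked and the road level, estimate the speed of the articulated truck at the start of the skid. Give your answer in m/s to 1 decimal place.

Deceleration a = μg = 0.21 × 9.8 = 2.058 m/s².
v = √(2a·d) = √(2 × 2.058 × 78) = √321.048 = 17.9178 m/s.

Initial speed ≈ 17.9 m/s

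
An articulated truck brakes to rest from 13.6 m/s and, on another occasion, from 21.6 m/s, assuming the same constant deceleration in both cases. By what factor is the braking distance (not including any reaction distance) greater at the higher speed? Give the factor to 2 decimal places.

Factor ≈ 2.52

Braking distance d = v²/(2a), so with a fixed, d ∝ v².
Factor = (21.6/13.6)² = 1.5882² = 2.5224.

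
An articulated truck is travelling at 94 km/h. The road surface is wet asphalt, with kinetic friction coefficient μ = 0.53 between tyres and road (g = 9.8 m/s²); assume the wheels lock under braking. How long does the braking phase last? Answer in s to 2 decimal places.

Braking time ≈ 5.03 s

94 km/h ÷ 3.6 = 26.1111 m/s.
a = μg = 0.53 × 9.8 = 5.194 m/s².
Braking time = v/a = 26.1111 / 5.194 = 5.027 s.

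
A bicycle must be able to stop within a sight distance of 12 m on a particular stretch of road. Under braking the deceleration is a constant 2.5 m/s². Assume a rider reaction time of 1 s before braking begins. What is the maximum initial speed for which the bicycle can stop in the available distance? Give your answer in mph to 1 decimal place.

Maximum speed ≈ 12.6 mph

Stopping distance: v·t_r + v²/(2a) = 12 with t_r = 1 s and a = 2.500 m/s².
So v² + 5.000 v − 60.00 = 0.
Positive root: v = −a·t_r + √((a·t_r)² + 2a·d) = −2.500 + √(6.250 + 60.00) = 5.6394 m/s.
5.6394 m/s ÷ 0.44704 = 12.615 mph.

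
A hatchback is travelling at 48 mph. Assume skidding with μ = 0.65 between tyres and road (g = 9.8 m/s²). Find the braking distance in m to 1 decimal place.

Braking distance ≈ 36.1 m

48 mph × 0.44704 = 21.4579 m/s.
a = μg = 0.65 × 9.8 = 6.370 m/s².
Braking distance = v²/(2a) = 21.4579² / (2 × 6.370) = 460.441 / 12.740 = 36.141 m.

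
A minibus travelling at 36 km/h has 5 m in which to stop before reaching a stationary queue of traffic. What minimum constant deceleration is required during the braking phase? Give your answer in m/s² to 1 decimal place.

36 km/h ÷ 3.6 = 10.0000 m/s.
v² = 2a·d ⇒ a = v²/(2d) = 10.0000² / (2 × 5.000) = 100.000 / 10.000 = 10.0000 m/s².

Required deceleration ≈ 10.0 m/s²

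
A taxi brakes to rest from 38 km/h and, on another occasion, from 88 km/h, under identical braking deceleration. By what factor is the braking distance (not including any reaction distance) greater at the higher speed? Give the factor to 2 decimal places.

Braking distance d = v²/(2a), so with a fixed, d ∝ v².
Factor = (88/38)² = 2.3158² = 5.3629.

Factor ≈ 5.36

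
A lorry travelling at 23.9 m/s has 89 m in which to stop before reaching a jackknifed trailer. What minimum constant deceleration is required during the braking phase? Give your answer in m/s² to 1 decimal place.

Required deceleration ≈ 3.2 m/s²

v² = 2a·d ⇒ a = v²/(2d) = 23.9000² / (2 × 89.000) = 571.210 / 178.000 = 3.2090 m/s².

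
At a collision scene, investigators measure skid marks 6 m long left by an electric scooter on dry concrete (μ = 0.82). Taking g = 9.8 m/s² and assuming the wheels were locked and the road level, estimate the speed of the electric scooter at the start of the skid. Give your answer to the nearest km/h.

Initial speed ≈ 35 km/h

Deceleration a = μg = 0.82 × 9.8 = 8.036 m/s².
v = √(2a·d) = √(2 × 8.036 × 6) = √96.432 = 9.8200 m/s.
= 9.8200 × 3.6 = 35.352 km/h.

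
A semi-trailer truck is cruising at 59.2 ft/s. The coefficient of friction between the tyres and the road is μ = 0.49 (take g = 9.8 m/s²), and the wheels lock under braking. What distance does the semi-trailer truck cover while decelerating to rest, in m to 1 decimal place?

59.2 ft/s × 0.3048 = 18.0442 m/s.
a = μg = 0.49 × 9.8 = 4.802 m/s².
Braking distance = v²/(2a) = 18.0442² / (2 × 4.802) = 325.593 / 9.604 = 33.902 m.

Braking distance ≈ 33.9 m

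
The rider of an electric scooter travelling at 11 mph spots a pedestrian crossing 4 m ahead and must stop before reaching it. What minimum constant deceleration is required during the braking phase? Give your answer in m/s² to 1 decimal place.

Required deceleration ≈ 3.0 m/s²

11 mph × 0.44704 = 4.9174 m/s.
v² = 2a·d ⇒ a = v²/(2d) = 4.9174² / (2 × 4.000) = 24.181 / 8.000 = 3.0226 m/s².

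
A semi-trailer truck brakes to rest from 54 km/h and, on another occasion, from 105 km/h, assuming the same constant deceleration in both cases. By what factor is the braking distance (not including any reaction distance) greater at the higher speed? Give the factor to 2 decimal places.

Factor ≈ 3.78

Braking distance d = v²/(2a), so with a fixed, d ∝ v².
Factor = (105/54)² = 1.9444² = 3.7807.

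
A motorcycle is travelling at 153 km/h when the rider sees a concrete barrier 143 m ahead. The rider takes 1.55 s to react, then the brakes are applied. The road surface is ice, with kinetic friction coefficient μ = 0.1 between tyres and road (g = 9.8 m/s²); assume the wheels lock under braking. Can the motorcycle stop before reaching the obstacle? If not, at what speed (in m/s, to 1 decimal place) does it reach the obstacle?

No — it strikes the obstacle at 40.7 m/s

153 km/h ÷ 3.6 = 42.5000 m/s.
a = μg = 0.1 × 9.8 = 0.980 m/s².
Reaction distance = 42.5000 × 1.55 = 65.875 m.
Braking distance needed to stop: v²/(2a) = 1806.250 / 1.960 = 921.556 m, so total needed = 65.875 + 921.556 = 987.431 m > 143 m — it cannot stop.
Distance remaining when braking begins: 143 − 65.875 = 77.125 m.
v² = v₀² − 2a·d = 1806.250 − 2 × 0.980 × 77.125 = 1655.085 m²/s².
v = √1655.085 = 40.683 m/s.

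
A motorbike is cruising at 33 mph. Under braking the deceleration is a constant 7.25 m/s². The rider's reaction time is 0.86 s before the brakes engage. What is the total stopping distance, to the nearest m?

33 mph × 0.44704 = 14.7523 m/s.
Reaction distance = v·t_r = 14.7523 × 0.86 = 12.687 m.
Braking distance = v²/(2a) = 14.7523² / (2 × 7.250) = 217.630 / 14.500 = 15.009 m.
Total = 12.687 + 15.009 = 27.696 m.

Total stopping distance ≈ 28 m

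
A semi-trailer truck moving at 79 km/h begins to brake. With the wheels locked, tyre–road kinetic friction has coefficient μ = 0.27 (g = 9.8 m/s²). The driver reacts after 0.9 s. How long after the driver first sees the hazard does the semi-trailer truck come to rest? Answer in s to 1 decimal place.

Total time ≈ 9.2 s

79 km/h ÷ 3.6 = 21.9444 m/s.
a = μg = 0.27 × 9.8 = 2.646 m/s².
Braking time = v/a = 21.9444 / 2.646 = 8.293 s.
Total = 0.9 + 8.293 = 9.193 s.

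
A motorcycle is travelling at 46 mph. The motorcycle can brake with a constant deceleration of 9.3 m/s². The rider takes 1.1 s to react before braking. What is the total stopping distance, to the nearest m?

46 mph × 0.44704 = 20.5638 m/s.
Reaction distance = v·t_r = 20.5638 × 1.1 = 22.620 m.
Braking distance = v²/(2a) = 20.5638² / (2 × 9.300) = 422.870 / 18.600 = 22.735 m.
Total = 22.620 + 22.735 = 45.355 m.

Total stopping distance ≈ 45 m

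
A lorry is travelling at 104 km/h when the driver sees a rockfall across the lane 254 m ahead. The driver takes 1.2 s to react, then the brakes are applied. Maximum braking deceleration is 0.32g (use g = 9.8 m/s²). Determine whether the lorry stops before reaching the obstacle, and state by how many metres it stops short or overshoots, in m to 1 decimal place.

104 km/h ÷ 3.6 = 28.8889 m/s.
a = 0.32 × 9.8 = 3.136 m/s².
Reaction distance = 28.8889 × 1.2 = 34.667 m.
Braking distance = v²/(2a) = 834.569 / 6.272 = 133.063 m.
Total stopping distance = 34.667 + 133.063 = 167.730 m, vs 254 m available — it stops with 254 − 167.730 = 86.270 m to spare.

Yes — it stops 86.3 m short of the obstacle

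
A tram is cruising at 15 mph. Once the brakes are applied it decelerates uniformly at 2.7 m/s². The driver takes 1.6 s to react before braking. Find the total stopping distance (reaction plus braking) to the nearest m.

15 mph × 0.44704 = 6.7056 m/s.
Reaction distance = v·t_r = 6.7056 × 1.6 = 10.729 m.
Braking distance = v²/(2a) = 6.7056² / (2 × 2.700) = 44.965 / 5.400 = 8.327 m.
Total = 10.729 + 8.327 = 19.056 m.

Total stopping distance ≈ 19 m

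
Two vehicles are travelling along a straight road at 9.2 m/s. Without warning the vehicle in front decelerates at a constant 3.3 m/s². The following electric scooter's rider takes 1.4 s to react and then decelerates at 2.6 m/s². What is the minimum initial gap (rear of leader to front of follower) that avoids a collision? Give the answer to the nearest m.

Minimum gap ≈ 16 m

Leader travels v²/(2a_L) = 84.640 / 6.600 = 12.824 m before stopping.
Follower covers v·t_r = 9.2000 × 1.4 = 12.880 m while reacting, then v²/(2a_F) = 84.640 / 5.200 = 16.277 m while braking, for a total of 12.880 + 16.277 = 29.157 m.
Since a_F ≤ a_L and the follower starts braking later, the follower is never slower than the leader, so the closest approach is when both have stopped.
Minimum gap = 29.157 − 12.824 = 16.333 m.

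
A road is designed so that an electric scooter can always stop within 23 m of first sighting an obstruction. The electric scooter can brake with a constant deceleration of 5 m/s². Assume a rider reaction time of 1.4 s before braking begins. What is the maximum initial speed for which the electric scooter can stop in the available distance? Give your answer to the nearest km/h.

Maximum speed ≈ 35 km/h

Stopping distance: v·t_r + v²/(2a) = 23 with t_r = 1.4 s and a = 5.000 m/s².
So v² + 14.000 v − 230.00 = 0.
Positive root: v = −a·t_r + √((a·t_r)² + 2a·d) = −7.000 + √(49.000 + 230.00) = 9.7033 m/s.
9.7033 m/s × 3.6 = 34.932 km/h.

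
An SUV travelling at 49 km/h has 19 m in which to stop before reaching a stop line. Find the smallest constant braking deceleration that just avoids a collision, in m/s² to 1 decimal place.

49 km/h ÷ 3.6 = 13.6111 m/s.
v² = 2a·d ⇒ a = v²/(2d) = 13.6111² / (2 × 19.000) = 185.262 / 38.000 = 4.8753 m/s².

Required deceleration ≈ 4.9 m/s²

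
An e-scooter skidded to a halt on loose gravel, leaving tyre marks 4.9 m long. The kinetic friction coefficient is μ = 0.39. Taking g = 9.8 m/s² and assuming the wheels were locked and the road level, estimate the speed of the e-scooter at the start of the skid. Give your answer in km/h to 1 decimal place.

Initial speed ≈ 22.0 km/h

Deceleration a = μg = 0.39 × 9.8 = 3.822 m/s².
v = √(2a·d) = √(2 × 3.822 × 4.9) = √37.456 = 6.1201 m/s.
= 6.1201 × 3.6 = 22.032 km/h.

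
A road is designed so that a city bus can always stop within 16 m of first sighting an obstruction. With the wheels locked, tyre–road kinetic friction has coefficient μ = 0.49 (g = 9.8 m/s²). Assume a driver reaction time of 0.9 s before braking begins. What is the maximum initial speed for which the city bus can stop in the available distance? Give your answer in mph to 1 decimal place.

a = μg = 0.49 × 9.8 = 4.802 m/s².
Stopping distance: v·t_r + v²/(2a) = 16 with t_r = 0.9 s and a = 4.802 m/s².
So v² + 8.644 v − 153.66 = 0.
Positive root: v = −a·t_r + √((a·t_r)² + 2a·d) = −4.322 + √(18.680 + 153.66) = 8.8058 m/s.
8.8058 m/s ÷ 0.44704 = 19.698 mph.

Maximum speed ≈ 19.7 mph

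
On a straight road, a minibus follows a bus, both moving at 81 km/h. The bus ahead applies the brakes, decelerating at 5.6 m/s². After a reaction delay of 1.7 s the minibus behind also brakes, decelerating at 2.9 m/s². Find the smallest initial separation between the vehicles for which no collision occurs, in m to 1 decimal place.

81 km/h ÷ 3.6 = 22.5000 m/s.
Leader travels v²/(2a_L) = 506.250 / 11.200 = 45.201 m before stopping.
Follower covers v·t_r = 22.5000 × 1.7 = 38.250 m while reacting, then v²/(2a_F) = 506.250 / 5.800 = 87.284 m while braking, for a total of 38.250 + 87.284 = 125.534 m.
Since a_F ≤ a_L and the follower starts braking later, the follower is never slower than the leader, so the closest approach is when both have stopped.
Minimum gap = 125.534 − 45.201 = 80.333 m.

Minimum gap ≈ 80.3 m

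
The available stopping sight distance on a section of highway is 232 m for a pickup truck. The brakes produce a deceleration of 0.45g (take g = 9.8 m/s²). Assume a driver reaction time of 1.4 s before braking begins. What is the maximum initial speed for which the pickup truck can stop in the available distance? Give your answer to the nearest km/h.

Maximum speed ≈ 142 km/h

a = 0.45 × 9.8 = 4.410 m/s².
Stopping distance: v·t_r + v²/(2a) = 232 with t_r = 1.4 s and a = 4.410 m/s².
So v² + 12.348 v − 2046.24 = 0.
Positive root: v = −a·t_r + √((a·t_r)² + 2a·d) = −6.174 + √(38.118 + 2046.24) = 39.4808 m/s.
39.4808 m/s × 3.6 = 142.131 km/h.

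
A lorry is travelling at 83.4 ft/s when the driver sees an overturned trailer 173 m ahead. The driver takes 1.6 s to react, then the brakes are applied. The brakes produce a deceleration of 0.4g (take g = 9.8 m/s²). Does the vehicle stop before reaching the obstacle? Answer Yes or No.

Yes

83.4 ft/s × 0.3048 = 25.4203 m/s.
a = 0.4 × 9.8 = 3.920 m/s².
Reaction distance = 25.4203 × 1.6 = 40.672 m.
Braking distance = v²/(2a) = 646.192 / 7.840 = 82.422 m.
Total stopping distance = 40.672 + 82.422 = 123.094 m, vs 173 m available — it stops with 173 − 123.094 = 49.906 m to spare.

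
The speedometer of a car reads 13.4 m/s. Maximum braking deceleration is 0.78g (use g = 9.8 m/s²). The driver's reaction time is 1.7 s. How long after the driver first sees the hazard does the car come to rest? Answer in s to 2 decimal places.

Total time ≈ 3.45 s

a = 0.78 × 9.8 = 7.644 m/s².
Braking time = v/a = 13.4000 / 7.644 = 1.753 s.
Total = 1.7 + 1.753 = 3.453 s.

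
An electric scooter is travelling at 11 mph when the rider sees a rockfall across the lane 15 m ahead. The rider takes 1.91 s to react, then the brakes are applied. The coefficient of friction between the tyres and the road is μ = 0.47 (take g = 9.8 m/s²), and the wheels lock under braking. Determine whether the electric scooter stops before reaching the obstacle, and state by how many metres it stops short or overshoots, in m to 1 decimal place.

Yes — it stops 3.0 m short of the obstacle

11 mph × 0.44704 = 4.9174 m/s.
a = μg = 0.47 × 9.8 = 4.606 m/s².
Reaction distance = 4.9174 × 1.91 = 9.392 m.
Braking distance = v²/(2a) = 24.181 / 9.212 = 2.625 m.
Total stopping distance = 9.392 + 2.625 = 12.017 m, vs 15 m available — it stops with 15 − 12.017 = 2.983 m to spare.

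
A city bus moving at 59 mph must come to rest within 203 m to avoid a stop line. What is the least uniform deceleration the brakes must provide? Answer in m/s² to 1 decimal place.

Required deceleration ≈ 1.7 m/s²

59 mph × 0.44704 = 26.3754 m/s.
v² = 2a·d ⇒ a = v²/(2d) = 26.3754² / (2 × 203.000) = 695.662 / 406.000 = 1.7135 m/s².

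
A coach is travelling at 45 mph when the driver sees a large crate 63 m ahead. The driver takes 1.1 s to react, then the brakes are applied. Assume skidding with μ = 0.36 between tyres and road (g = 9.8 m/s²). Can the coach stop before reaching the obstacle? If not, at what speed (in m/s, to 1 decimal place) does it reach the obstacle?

No — it strikes the obstacle at 10.8 m/s

45 mph × 0.44704 = 20.1168 m/s.
a = μg = 0.36 × 9.8 = 3.528 m/s².
Reaction distance = 20.1168 × 1.1 = 22.128 m.
Braking distance needed to stop: v²/(2a) = 404.686 / 7.056 = 57.353 m, so total needed = 22.128 + 57.353 = 79.481 m > 63 m — it cannot stop.
Distance remaining when braking begins: 63 − 22.128 = 40.872 m.
v² = v₀² − 2a·d = 404.686 − 2 × 3.528 × 40.872 = 116.293 m²/s².
v = √116.293 = 10.784 m/s.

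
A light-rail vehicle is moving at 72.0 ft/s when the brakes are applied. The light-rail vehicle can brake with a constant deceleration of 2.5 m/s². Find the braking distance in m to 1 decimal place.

72 ft/s × 0.3048 = 21.9456 m/s.
Braking distance = v²/(2a) = 21.9456² / (2 × 2.500) = 481.609 / 5.000 = 96.322 m.

Braking distance ≈ 96.3 m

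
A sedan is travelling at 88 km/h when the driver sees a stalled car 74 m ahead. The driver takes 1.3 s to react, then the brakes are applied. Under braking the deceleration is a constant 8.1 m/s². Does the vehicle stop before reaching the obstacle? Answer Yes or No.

88 km/h ÷ 3.6 = 24.4444 m/s.
Reaction distance = 24.4444 × 1.3 = 31.778 m.
Braking distance = v²/(2a) = 597.529 / 16.200 = 36.885 m.
Total stopping distance = 31.778 + 36.885 = 68.663 m, vs 74 m available — it stops with 74 − 68.663 = 5.337 m to spare.

Yes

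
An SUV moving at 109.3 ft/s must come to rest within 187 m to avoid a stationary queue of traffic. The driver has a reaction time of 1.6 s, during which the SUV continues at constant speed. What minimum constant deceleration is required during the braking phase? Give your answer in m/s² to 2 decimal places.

Required deceleration ≈ 4.15 m/s²

109.3 ft/s × 0.3048 = 33.3146 m/s.
Distance covered during reaction = 33.3146 × 1.6 = 53.303 m.
Distance available for braking: 187 − 53.303 = 133.697 m.
v² = 2a·d ⇒ a = v²/(2d) = 33.3146² / (2 × 133.697) = 1109.863 / 267.394 = 4.1507 m/s².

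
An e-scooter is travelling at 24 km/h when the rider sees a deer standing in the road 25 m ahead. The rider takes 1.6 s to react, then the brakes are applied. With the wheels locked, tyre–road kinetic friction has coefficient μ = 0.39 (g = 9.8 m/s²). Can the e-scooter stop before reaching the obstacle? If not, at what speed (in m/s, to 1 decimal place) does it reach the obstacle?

24 km/h ÷ 3.6 = 6.6667 m/s.
a = μg = 0.39 × 9.8 = 3.822 m/s².
Reaction distance = 6.6667 × 1.6 = 10.667 m.
Braking distance = v²/(2a) = 44.445 / 7.644 = 5.814 m.
Total stopping distance = 10.667 + 5.814 = 16.481 m, vs 25 m available — it stops with 25 − 16.481 = 8.519 m to spare.

Yes — it stops about 8.5 m short of the obstacle, so it never reaches it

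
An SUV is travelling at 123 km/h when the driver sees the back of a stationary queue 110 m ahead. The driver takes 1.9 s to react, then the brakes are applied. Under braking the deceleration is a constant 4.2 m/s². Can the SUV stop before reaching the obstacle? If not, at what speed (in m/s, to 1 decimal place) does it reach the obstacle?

No — it strikes the obstacle at 28.1 m/s

123 km/h ÷ 3.6 = 34.1667 m/s.
Reaction distance = 34.1667 × 1.9 = 64.917 m.
Braking distance needed to stop: v²/(2a) = 1167.363 / 8.400 = 138.972 m, so total needed = 64.917 + 138.972 = 203.889 m > 110 m — it cannot stop.
Distance remaining when braking begins: 110 − 64.917 = 45.083 m.
v² = v₀² − 2a·d = 1167.363 − 2 × 4.200 × 45.083 = 788.666 m²/s².
v = √788.666 = 28.083 m/s.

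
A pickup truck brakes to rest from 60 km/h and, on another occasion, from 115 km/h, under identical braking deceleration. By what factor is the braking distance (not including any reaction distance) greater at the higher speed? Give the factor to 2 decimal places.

Factor ≈ 3.67

Braking distance d = v²/(2a), so with a fixed, d ∝ v².
Factor = (115/60)² = 1.9167² = 3.6737.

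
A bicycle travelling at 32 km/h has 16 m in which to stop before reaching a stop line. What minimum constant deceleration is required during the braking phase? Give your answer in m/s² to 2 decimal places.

Required deceleration ≈ 2.47 m/s²

32 km/h ÷ 3.6 = 8.8889 m/s.
v² = 2a·d ⇒ a = v²/(2d) = 8.8889² / (2 × 16.000) = 79.013 / 32.000 = 2.4692 m/s².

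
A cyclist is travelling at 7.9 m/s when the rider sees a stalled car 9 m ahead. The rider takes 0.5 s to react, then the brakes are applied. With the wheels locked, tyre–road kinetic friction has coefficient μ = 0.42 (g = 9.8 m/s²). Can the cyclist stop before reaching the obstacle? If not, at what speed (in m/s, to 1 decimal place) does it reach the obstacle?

No — it strikes the obstacle at 4.6 m/s

a = μg = 0.42 × 9.8 = 4.116 m/s².
Reaction distance = 7.9000 × 0.5 = 3.950 m.
Braking distance needed to stop: v²/(2a) = 62.410 / 8.232 = 7.581 m, so total needed = 3.950 + 7.581 = 11.531 m > 9 m — it cannot stop.
Distance remaining when braking begins: 9 − 3.950 = 5.050 m.
v² = v₀² − 2a·d = 62.410 − 2 × 4.116 × 5.050 = 20.838 m²/s².
v = √20.838 = 4.565 m/s.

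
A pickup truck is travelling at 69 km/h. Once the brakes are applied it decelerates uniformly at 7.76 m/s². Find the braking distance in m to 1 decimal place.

Braking distance ≈ 23.7 m

69 km/h ÷ 3.6 = 19.1667 m/s.
Braking distance = v²/(2a) = 19.1667² / (2 × 7.760) = 367.362 / 15.520 = 23.670 m.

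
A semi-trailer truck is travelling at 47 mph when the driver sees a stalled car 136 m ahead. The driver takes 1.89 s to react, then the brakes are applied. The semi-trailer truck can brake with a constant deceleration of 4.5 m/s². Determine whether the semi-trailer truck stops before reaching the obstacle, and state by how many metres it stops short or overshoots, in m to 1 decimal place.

47 mph × 0.44704 = 21.0109 m/s.
Reaction distance = 21.0109 × 1.89 = 39.711 m.
Braking distance = v²/(2a) = 441.458 / 9.000 = 49.051 m.
Total stopping distance = 39.711 + 49.051 = 88.762 m, vs 136 m available — it stops with 136 − 88.762 = 47.238 m to spare.

Yes — it stops 47.2 m short of the obstacle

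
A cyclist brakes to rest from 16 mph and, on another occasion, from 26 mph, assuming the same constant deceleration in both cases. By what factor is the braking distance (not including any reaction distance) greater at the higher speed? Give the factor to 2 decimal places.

Factor ≈ 2.64

Braking distance d = v²/(2a), so with a fixed, d ∝ v².
Factor = (26/16)² = 1.6250² = 2.6406.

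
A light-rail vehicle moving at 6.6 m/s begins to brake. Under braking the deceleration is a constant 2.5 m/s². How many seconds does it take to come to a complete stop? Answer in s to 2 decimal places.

Braking time ≈ 2.64 s

Braking time = v/a = 6.6000 / 2.500 = 2.640 s.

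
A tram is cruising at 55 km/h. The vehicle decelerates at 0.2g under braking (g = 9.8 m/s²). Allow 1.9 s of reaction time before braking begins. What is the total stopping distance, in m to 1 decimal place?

55 km/h ÷ 3.6 = 15.2778 m/s.
a = 0.2 × 9.8 = 1.960 m/s².
Reaction distance = v·t_r = 15.2778 × 1.9 = 29.028 m.
Braking distance = v²/(2a) = 15.2778² / (2 × 1.960) = 233.411 / 3.920 = 59.544 m.
Total = 29.028 + 59.544 = 88.572 m.

Total stopping distance ≈ 88.6 m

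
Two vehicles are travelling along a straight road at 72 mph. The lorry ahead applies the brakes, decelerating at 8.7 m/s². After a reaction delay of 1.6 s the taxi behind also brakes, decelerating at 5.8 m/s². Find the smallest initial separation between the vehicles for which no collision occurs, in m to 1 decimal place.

72 mph × 0.44704 = 32.1869 m/s.
Leader travels v²/(2a_L) = 1035.997 / 17.400 = 59.540 m before stopping.
Follower covers v·t_r = 32.1869 × 1.6 = 51.499 m while reacting, then v²/(2a_F) = 1035.997 / 11.600 = 89.310 m while braking, for a total of 51.499 + 89.310 = 140.809 m.
Since a_F ≤ a_L and the follower starts braking later, the follower is never slower than the leader, so the closest approach is when both have stopped.
Minimum gap = 140.809 − 59.540 = 81.269 m.

Minimum gap ≈ 81.3 m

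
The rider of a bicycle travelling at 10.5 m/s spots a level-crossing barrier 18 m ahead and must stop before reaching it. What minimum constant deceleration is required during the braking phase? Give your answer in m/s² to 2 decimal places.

Required deceleration ≈ 3.06 m/s²

v² = 2a·d ⇒ a = v²/(2d) = 10.5000² / (2 × 18.000) = 110.250 / 36.000 = 3.0625 m/s².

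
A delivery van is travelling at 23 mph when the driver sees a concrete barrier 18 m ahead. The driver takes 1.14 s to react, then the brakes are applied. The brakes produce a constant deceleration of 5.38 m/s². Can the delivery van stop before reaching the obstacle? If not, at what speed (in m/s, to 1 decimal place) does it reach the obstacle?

23 mph × 0.44704 = 10.2819 m/s.
Reaction distance = 10.2819 × 1.14 = 11.721 m.
Braking distance needed to stop: v²/(2a) = 105.717 / 10.760 = 9.825 m, so total needed = 11.721 + 9.825 = 21.546 m > 18 m — it cannot stop.
Distance remaining when braking begins: 18 − 11.721 = 6.279 m.
v² = v₀² − 2a·d = 105.717 − 2 × 5.380 × 6.279 = 38.155 m²/s².
v = √38.155 = 6.177 m/s.

No — it strikes the obstacle at 6.2 m/s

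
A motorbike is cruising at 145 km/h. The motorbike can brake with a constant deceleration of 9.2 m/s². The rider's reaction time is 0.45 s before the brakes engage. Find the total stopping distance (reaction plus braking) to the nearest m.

145 km/h ÷ 3.6 = 40.2778 m/s.
Reaction distance = v·t_r = 40.2778 × 0.45 = 18.125 m.
Braking distance = v²/(2a) = 40.2778² / (2 × 9.200) = 1622.301 / 18.400 = 88.169 m.
Total = 18.125 + 88.169 = 106.294 m.

Total stopping distance ≈ 106 m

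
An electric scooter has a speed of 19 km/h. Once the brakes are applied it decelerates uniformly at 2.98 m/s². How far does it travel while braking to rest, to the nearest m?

19 km/h ÷ 3.6 = 5.2778 m/s.
Braking distance = v²/(2a) = 5.2778² / (2 × 2.980) = 27.855 / 5.960 = 4.674 m.

Braking distance ≈ 5 m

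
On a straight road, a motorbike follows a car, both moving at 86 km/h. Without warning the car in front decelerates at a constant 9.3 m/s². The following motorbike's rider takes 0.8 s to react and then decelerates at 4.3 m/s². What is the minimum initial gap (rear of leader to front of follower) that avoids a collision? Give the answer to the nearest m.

86 km/h ÷ 3.6 = 23.8889 m/s.
Leader travels v²/(2a_L) = 570.680 / 18.600 = 30.682 m before stopping.
Follower covers v·t_r = 23.8889 × 0.8 = 19.111 m while reacting, then v²/(2a_F) = 570.680 / 8.600 = 66.358 m while braking, for a total of 19.111 + 66.358 = 85.469 m.
Since a_F ≤ a_L and the follower starts braking later, the follower is never slower than the leader, so the closest approach is when both have stopped.
Minimum gap = 85.469 − 30.682 = 54.787 m.

Minimum gap ≈ 55 m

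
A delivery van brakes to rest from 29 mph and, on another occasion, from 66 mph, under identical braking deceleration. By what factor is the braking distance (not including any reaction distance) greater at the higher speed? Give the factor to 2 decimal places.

Braking distance d = v²/(2a), so with a fixed, d ∝ v².
Factor = (66/29)² = 2.2759² = 5.1797.

Factor ≈ 5.18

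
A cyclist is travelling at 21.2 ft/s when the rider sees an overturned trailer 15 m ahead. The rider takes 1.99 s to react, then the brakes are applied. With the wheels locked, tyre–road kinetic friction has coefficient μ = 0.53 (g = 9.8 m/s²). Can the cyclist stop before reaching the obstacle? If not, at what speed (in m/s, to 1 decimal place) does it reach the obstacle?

No — it strikes the obstacle at 4.4 m/s

21.2 ft/s × 0.3048 = 6.4618 m/s.
a = μg = 0.53 × 9.8 = 5.194 m/s².
Reaction distance = 6.4618 × 1.99 = 12.859 m.
Braking distance needed to stop: v²/(2a) = 41.755 / 10.388 = 4.020 m, so total needed = 12.859 + 4.020 = 16.879 m > 15 m — it cannot stop.
Distance remaining when braking begins: 15 − 12.859 = 2.141 m.
v² = v₀² − 2a·d = 41.755 − 2 × 5.194 × 2.141 = 19.514 m²/s².
v = √19.514 = 4.417 m/s.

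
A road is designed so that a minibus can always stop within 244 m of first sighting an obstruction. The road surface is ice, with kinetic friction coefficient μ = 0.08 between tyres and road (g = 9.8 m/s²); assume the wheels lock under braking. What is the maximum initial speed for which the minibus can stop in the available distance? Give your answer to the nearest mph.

Maximum speed ≈ 44 mph

a = μg = 0.08 × 9.8 = 0.784 m/s².
v²/(2a) = d ⇒ v = √(2 × 0.784 × 244) = √382.59 = 19.5599 m/s.
19.5599 m/s ÷ 0.44704 = 43.754 mph.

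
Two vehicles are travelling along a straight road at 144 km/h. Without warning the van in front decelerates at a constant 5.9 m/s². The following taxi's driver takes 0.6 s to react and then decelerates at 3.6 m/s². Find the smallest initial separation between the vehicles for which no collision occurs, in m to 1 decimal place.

Minimum gap ≈ 110.6 m

144 km/h ÷ 3.6 = 40.0000 m/s.
Leader travels v²/(2a_L) = 1600.000 / 11.800 = 135.593 m before stopping.
Follower covers v·t_r = 40.0000 × 0.6 = 24.000 m while reacting, then v²/(2a_F) = 1600.000 / 7.200 = 222.222 m while braking, for a total of 24.000 + 222.222 = 246.222 m.
Since a_F ≤ a_L and the follower starts braking later, the follower is never slower than the leader, so the closest approach is when both have stopped.
Minimum gap = 246.222 − 135.593 = 110.629 m.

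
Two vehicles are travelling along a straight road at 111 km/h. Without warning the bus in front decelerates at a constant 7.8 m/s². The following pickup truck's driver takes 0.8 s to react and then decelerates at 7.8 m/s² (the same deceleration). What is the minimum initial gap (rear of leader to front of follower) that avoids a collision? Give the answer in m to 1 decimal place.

111 km/h ÷ 3.6 = 30.8333 m/s.
Leader travels v²/(2a_L) = 950.692 / 15.600 = 60.942 m before stopping.
Follower covers v·t_r = 30.8333 × 0.8 = 24.667 m while reacting, then v²/(2a_F) = 950.692 / 15.600 = 60.942 m while braking, for a total of 24.667 + 60.942 = 85.609 m.
Since a_F ≤ a_L and the follower starts braking later, the follower is never slower than the leader, so the closest approach is when both have stopped.
Minimum gap = 85.609 − 60.942 = 24.667 m.

Minimum gap ≈ 24.7 m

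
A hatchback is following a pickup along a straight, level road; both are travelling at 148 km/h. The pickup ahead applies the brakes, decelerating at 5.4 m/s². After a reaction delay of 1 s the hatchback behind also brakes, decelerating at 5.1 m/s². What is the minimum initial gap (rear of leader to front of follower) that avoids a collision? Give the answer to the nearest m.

Minimum gap ≈ 50 m

148 km/h ÷ 3.6 = 41.1111 m/s.
Leader travels v²/(2a_L) = 1690.123 / 10.800 = 156.493 m before stopping.
Follower covers v·t_r = 41.1111 × 1 = 41.111 m while reacting, then v²/(2a_F) = 1690.123 / 10.200 = 165.698 m while braking, for a total of 41.111 + 165.698 = 206.809 m.
Since a_F ≤ a_L and the follower starts braking later, the follower is never slower than the leader, so the closest approach is when both have stopped.
Minimum gap = 206.809 − 156.493 = 50.316 m.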